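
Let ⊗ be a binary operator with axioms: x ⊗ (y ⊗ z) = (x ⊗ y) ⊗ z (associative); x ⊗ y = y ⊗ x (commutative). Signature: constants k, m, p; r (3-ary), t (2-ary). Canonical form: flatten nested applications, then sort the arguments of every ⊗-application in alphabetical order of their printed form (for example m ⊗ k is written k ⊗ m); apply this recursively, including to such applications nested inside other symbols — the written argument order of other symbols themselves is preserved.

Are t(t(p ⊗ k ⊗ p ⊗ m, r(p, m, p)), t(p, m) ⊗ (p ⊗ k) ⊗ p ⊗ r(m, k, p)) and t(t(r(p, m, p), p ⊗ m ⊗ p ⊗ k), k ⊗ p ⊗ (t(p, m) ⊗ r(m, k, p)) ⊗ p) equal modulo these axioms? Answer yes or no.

Left:  t(t(p ⊗ k ⊗ p ⊗ m, r(p, m, p)), t(p, m) ⊗ (p ⊗ k) ⊗ p ⊗ r(m, k, p))
  Focus inside:  t(p, m) ⊗ (p ⊗ k) ⊗ p ⊗ r(m, k, p)
  Un-nest:  t(p, m) ⊗ p ⊗ k ⊗ p ⊗ r(m, k, p)
  Sort:  k ⊗ p ⊗ p ⊗ r(m, k, p) ⊗ t(p, m)
  Reassemble:  t(t(k ⊗ m ⊗ p ⊗ p, r(p, m, p)), k ⊗ p ⊗ p ⊗ r(m, k, p) ⊗ t(p, m))
Right:  t(t(r(p, m, p), p ⊗ m ⊗ p ⊗ k), k ⊗ p ⊗ (t(p, m) ⊗ r(m, k, p)) ⊗ p)
  Focus inside:  k ⊗ p ⊗ (t(p, m) ⊗ r(m, k, p)) ⊗ p
  Un-nest:  k ⊗ p ⊗ t(p, m) ⊗ r(m, k, p) ⊗ p
  Order the arguments:  k ⊗ p ⊗ p ⊗ r(m, k, p) ⊗ t(p, m)
  Reassemble:  t(t(r(p, m, p), k ⊗ m ⊗ p ⊗ p), k ⊗ p ⊗ p ⊗ r(m, k, p) ⊗ t(p, m))

Answer: no — t(t(k ⊗ m ⊗ p ⊗ p, r(p, m, p)), k ⊗ p ⊗ p ⊗ r(m, k, p) ⊗ t(p, m)) vs t(t(r(p, m, p), k ⊗ m ⊗ p ⊗ p), k ⊗ p ⊗ p ⊗ r(m, k, p) ⊗ t(p, m))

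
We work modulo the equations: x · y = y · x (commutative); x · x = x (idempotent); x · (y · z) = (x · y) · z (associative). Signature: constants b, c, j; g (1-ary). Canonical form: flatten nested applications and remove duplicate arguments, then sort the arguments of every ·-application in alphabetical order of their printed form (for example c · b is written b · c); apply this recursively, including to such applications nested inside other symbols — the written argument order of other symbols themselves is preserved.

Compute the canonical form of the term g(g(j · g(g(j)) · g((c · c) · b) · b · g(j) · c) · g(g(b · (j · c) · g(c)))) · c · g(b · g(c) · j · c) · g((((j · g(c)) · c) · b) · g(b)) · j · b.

Answer: b · c · g(b · c · g(b) · g(c) · j) · g(b · c · g(c) · j) · g(g(b · c · g(b · c) · g(g(j)) · g(j) · j) · g(g(b · c · g(c) · j))) · j

Derivation:
Canonicalize subterm:  g(g(j · g(g(j)) · g((c · c) · b) · b · g(j) · c) · g(g(b · (j · c) · g(c))))  →  g(g(b · c · g(b · c) · g(g(j)) · g(j) · j) · g(g(b · c · g(c) · j)))
Inside:  g(b · g(c) · j · c)  →  g(b · c · g(c) · j)
Canonicalize subterm:  g((((j · g(c)) · c) · b) · g(b))  →  g(b · c · g(b) · g(c) · j)
Sort arguments:  b · c · g(b · c · g(b) · g(c) · j) · g(b · c · g(c) · j) · g(g(b · c · g(b · c) · g(g(j)) · g(j) · j) · g(g(b · c · g(c) · j))) · j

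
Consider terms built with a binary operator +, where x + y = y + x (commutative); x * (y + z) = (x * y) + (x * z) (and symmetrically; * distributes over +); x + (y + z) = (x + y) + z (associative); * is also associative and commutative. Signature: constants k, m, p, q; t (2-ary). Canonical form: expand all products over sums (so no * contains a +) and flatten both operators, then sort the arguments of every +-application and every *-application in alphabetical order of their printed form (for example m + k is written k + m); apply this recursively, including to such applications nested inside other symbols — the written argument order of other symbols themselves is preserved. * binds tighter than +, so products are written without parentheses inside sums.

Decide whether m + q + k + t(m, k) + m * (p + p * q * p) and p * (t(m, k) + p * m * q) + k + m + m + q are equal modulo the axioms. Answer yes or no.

Answer: no — k + m + m * p + m * p * p * q + q + t(m, k) vs k + m + m + m * p * p * q + p * t(m, k) + q

Derivation:
Left:  m + q + k + t(m, k) + m * (p + p * q * p)
  Distribute:  m + q + k + t(m, k) + m * p + m * p * p * q
  Sort:  k + m + m * p + m * p * p * q + q + t(m, k)
Right:  p * (t(m, k) + p * m * q) + k + m + m + q
  Distribute:  p * t(m, k) + m * p * p * q + k + m + m + q
  Sort:  k + m + m + m * p * p * q + p * t(m, k) + q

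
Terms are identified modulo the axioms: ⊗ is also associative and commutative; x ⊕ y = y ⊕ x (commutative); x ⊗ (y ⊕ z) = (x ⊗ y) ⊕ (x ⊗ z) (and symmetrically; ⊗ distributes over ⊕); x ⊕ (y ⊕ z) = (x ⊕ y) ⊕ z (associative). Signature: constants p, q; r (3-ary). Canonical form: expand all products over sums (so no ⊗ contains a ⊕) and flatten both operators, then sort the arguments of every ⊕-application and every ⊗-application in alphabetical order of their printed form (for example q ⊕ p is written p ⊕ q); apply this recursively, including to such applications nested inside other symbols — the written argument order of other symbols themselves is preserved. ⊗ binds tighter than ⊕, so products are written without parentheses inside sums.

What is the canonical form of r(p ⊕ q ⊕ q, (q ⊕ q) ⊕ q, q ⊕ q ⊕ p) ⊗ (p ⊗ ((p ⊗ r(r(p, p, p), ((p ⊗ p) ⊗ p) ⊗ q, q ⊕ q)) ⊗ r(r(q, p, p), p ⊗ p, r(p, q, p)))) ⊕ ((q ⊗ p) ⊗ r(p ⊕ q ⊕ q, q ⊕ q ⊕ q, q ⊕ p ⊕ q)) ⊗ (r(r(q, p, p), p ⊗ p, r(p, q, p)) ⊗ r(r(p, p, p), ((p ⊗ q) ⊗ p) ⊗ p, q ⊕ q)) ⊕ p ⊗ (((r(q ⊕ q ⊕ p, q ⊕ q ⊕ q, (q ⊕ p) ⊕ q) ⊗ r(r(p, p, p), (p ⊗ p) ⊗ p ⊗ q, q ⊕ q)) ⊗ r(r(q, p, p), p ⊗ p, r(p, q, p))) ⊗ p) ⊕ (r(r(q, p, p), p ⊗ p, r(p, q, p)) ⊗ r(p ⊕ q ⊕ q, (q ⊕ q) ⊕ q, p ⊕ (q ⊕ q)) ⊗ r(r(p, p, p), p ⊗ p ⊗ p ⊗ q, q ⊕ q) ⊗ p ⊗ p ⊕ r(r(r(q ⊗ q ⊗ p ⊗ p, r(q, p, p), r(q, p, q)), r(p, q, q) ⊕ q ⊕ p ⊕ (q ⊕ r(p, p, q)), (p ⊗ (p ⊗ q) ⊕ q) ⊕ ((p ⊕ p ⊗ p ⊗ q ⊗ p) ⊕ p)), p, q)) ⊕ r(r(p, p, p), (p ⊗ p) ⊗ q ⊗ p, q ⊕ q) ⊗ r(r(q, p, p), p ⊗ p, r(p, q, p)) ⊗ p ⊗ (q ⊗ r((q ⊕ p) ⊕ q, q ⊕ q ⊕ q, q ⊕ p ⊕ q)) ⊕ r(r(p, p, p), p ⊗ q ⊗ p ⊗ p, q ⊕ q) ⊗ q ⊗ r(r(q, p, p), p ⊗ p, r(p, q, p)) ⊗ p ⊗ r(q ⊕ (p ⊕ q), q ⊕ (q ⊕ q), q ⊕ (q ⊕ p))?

Flatten:  p ⊗ p ⊗ r(p ⊕ q ⊕ q, q ⊕ q ⊕ q, p ⊕ q ⊕ q) ⊗ r(r(p, p, p), p ⊗ p ⊗ p ⊗ q, q ⊕ q) ⊗ r(r(q, p, p), p ⊗ p, r(p, q, p)) ⊕ p ⊗ q ⊗ r(p ⊕ q ⊕ q, q ⊕ q ⊕ q, p ⊕ q ⊕ q) ⊗ r(r(p, p, p), p ⊗ p ⊗ p ⊗ q, q ⊕ q) ⊗ r(r(q, p, p), p ⊗ p, r(p, q, p)) ⊕ p ⊗ p ⊗ r(p ⊕ q ⊕ q, q ⊕ q ⊕ q, p ⊕ q ⊕ q) ⊗ r(r(p, p, p), p ⊗ p ⊗ p ⊗ q, q ⊕ q) ⊗ r(r(q, p, p), p ⊗ p, r(p, q, p)) ⊕ p ⊗ p ⊗ r(p ⊕ q ⊕ q, q ⊕ q ⊕ q, p ⊕ q ⊕ q) ⊗ r(r(p, p, p), p ⊗ p ⊗ p ⊗ q, q ⊕ q) ⊗ r(r(q, p, p), p ⊗ p, r(p, q, p)) ⊕ r(r(r(p ⊗ p ⊗ q ⊗ q, r(q, p, p), r(q, p, q)), p ⊕ q ⊕ q ⊕ r(p, p, q) ⊕ r(p, q, q), p ⊕ p ⊕ p ⊗ p ⊗ p ⊗ q ⊕ p ⊗ p ⊗ q ⊕ q), p, q) ⊕ p ⊗ q ⊗ r(p ⊕ q ⊕ q, q ⊕ q ⊕ q, p ⊕ q ⊕ q) ⊗ r(r(p, p, p), p ⊗ p ⊗ p ⊗ q, q ⊕ q) ⊗ r(r(q, p, p), p ⊗ p, r(p, q, p)) ⊕ p ⊗ q ⊗ r(p ⊕ q ⊕ q, q ⊕ q ⊕ q, p ⊕ q ⊕ q) ⊗ r(r(p, p, p), p ⊗ p ⊗ p ⊗ q, q ⊕ q) ⊗ r(r(q, p, p), p ⊗ p, r(p, q, p))
Order the arguments:  p ⊗ p ⊗ r(p ⊕ q ⊕ q, q ⊕ q ⊕ q, p ⊕ q ⊕ q) ⊗ r(r(p, p, p), p ⊗ p ⊗ p ⊗ q, q ⊕ q) ⊗ r(r(q, p, p), p ⊗ p, r(p, q, p)) ⊕ p ⊗ p ⊗ r(p ⊕ q ⊕ q, q ⊕ q ⊕ q, p ⊕ q ⊕ q) ⊗ r(r(p, p, p), p ⊗ p ⊗ p ⊗ q, q ⊕ q) ⊗ r(r(q, p, p), p ⊗ p, r(p, q, p)) ⊕ p ⊗ p ⊗ r(p ⊕ q ⊕ q, q ⊕ q ⊕ q, p ⊕ q ⊕ q) ⊗ r(r(p, p, p), p ⊗ p ⊗ p ⊗ q, q ⊕ q) ⊗ r(r(q, p, p), p ⊗ p, r(p, q, p)) ⊕ p ⊗ q ⊗ r(p ⊕ q ⊕ q, q ⊕ q ⊕ q, p ⊕ q ⊕ q) ⊗ r(r(p, p, p), p ⊗ p ⊗ p ⊗ q, q ⊕ q) ⊗ r(r(q, p, p), p ⊗ p, r(p, q, p)) ⊕ p ⊗ q ⊗ r(p ⊕ q ⊕ q, q ⊕ q ⊕ q, p ⊕ q ⊕ q) ⊗ r(r(p, p, p), p ⊗ p ⊗ p ⊗ q, q ⊕ q) ⊗ r(r(q, p, p), p ⊗ p, r(p, q, p)) ⊕ p ⊗ q ⊗ r(p ⊕ q ⊕ q, q ⊕ q ⊕ q, p ⊕ q ⊕ q) ⊗ r(r(p, p, p), p ⊗ p ⊗ p ⊗ q, q ⊕ q) ⊗ r(r(q, p, p), p ⊗ p, r(p, q, p)) ⊕ r(r(r(p ⊗ p ⊗ q ⊗ q, r(q, p, p), r(q, p, q)), p ⊕ q ⊕ q ⊕ r(p, p, q) ⊕ r(p, q, q), p ⊕ p ⊕ p ⊗ p ⊗ p ⊗ q ⊕ p ⊗ p ⊗ q ⊕ q), p, q)

Answer: p ⊗ p ⊗ r(p ⊕ q ⊕ q, q ⊕ q ⊕ q, p ⊕ q ⊕ q) ⊗ r(r(p, p, p), p ⊗ p ⊗ p ⊗ q, q ⊕ q) ⊗ r(r(q, p, p), p ⊗ p, r(p, q, p)) ⊕ p ⊗ p ⊗ r(p ⊕ q ⊕ q, q ⊕ q ⊕ q, p ⊕ q ⊕ q) ⊗ r(r(p, p, p), p ⊗ p ⊗ p ⊗ q, q ⊕ q) ⊗ r(r(q, p, p), p ⊗ p, r(p, q, p)) ⊕ p ⊗ p ⊗ r(p ⊕ q ⊕ q, q ⊕ q ⊕ q, p ⊕ q ⊕ q) ⊗ r(r(p, p, p), p ⊗ p ⊗ p ⊗ q, q ⊕ q) ⊗ r(r(q, p, p), p ⊗ p, r(p, q, p)) ⊕ p ⊗ q ⊗ r(p ⊕ q ⊕ q, q ⊕ q ⊕ q, p ⊕ q ⊕ q) ⊗ r(r(p, p, p), p ⊗ p ⊗ p ⊗ q, q ⊕ q) ⊗ r(r(q, p, p), p ⊗ p, r(p, q, p)) ⊕ p ⊗ q ⊗ r(p ⊕ q ⊕ q, q ⊕ q ⊕ q, p ⊕ q ⊕ q) ⊗ r(r(p, p, p), p ⊗ p ⊗ p ⊗ q, q ⊕ q) ⊗ r(r(q, p, p), p ⊗ p, r(p, q, p)) ⊕ p ⊗ q ⊗ r(p ⊕ q ⊕ q, q ⊕ q ⊕ q, p ⊕ q ⊕ q) ⊗ r(r(p, p, p), p ⊗ p ⊗ p ⊗ q, q ⊕ q) ⊗ r(r(q, p, p), p ⊗ p, r(p, q, p)) ⊕ r(r(r(p ⊗ p ⊗ q ⊗ q, r(q, p, p), r(q, p, q)), p ⊕ q ⊕ q ⊕ r(p, p, q) ⊕ r(p, q, q), p ⊕ p ⊕ p ⊗ p ⊗ p ⊗ q ⊕ p ⊗ p ⊗ q ⊕ q), p, q)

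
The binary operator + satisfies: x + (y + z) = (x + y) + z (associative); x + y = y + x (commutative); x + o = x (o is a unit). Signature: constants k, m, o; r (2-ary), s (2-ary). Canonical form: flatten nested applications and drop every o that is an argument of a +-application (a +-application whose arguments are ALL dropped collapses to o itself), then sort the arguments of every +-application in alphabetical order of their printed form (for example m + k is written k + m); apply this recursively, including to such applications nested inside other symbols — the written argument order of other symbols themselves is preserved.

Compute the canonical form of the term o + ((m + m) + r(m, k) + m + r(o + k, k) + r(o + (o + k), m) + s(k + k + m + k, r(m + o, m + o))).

Merge nested applications:  o + m + m + r(m, k) + m + r(o + k, k) + r(o + (o + k), m) + s(k + k + m + k, r(m + o, m + o))
Inside:  r(o + k, k)  →  r(k, k)
Canonicalize subterm:  r(o + (o + k), m)  →  r(k, m)
Inside:  s(k + k + m + k, r(m + o, m + o))  →  s(k + k + k + m, r(m, m))
Units out:  drop o
Order the arguments:  m + m + m + r(k, k) + r(k, m) + r(m, k) + s(k + k + k + m, r(m, m))

Answer: m + m + m + r(k, k) + r(k, m) + r(m, k) + s(k + k + k + m, r(m, m))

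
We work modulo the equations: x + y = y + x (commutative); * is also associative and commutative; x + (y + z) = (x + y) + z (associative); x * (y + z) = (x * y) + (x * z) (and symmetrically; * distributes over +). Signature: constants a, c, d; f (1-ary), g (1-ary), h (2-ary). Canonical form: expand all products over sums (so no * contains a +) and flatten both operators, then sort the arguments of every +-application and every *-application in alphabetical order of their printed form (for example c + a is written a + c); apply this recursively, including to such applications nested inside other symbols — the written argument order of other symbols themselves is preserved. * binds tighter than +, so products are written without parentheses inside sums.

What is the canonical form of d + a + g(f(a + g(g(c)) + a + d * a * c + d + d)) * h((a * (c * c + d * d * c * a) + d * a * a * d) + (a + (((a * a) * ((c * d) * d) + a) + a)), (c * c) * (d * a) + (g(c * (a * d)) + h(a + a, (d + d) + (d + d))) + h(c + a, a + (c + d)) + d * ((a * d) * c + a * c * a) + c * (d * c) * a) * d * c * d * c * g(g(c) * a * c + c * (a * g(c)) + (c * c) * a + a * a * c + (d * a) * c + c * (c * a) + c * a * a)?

Answer: a + c * c * d * d * g(a * a * c + a * a * c + a * c * c + a * c * c + a * c * d + a * c * g(c) + a * c * g(c)) * g(f(a + a + a * c * d + d + d + g(g(c)))) * h(a + a + a + a * a * c * d * d + a * a * c * d * d + a * a * d * d + a * c * c, a * a * c * d + a * c * c * d + a * c * c * d + a * c * d * d + g(a * c * d) + h(a + a, d + d + d + d) + h(a + c, a + c + d)) + d

Derivation:
Expand:  d + a + c * c * d * d * g(a * a * c + a * a * c + a * c * c + a * c * c + a * c * d + a * c * g(c) + a * c * g(c)) * g(f(a + a + a * c * d + d + d + g(g(c)))) * h(a + a + a + a * a * c * d * d + a * a * c * d * d + a * a * d * d + a * c * c, a * a * c * d + a * c * c * d + a * c * c * d + a * c * d * d + g(a * c * d) + h(a + a, d + d + d + d) + h(a + c, a + c + d))
Order the arguments:  a + c * c * d * d * g(a * a * c + a * a * c + a * c * c + a * c * c + a * c * d + a * c * g(c) + a * c * g(c)) * g(f(a + a + a * c * d + d + d + g(g(c)))) * h(a + a + a + a * a * c * d * d + a * a * c * d * d + a * a * d * d + a * c * c, a * a * c * d + a * c * c * d + a * c * c * d + a * c * d * d + g(a * c * d) + h(a + a, d + d + d + d) + h(a + c, a + c + d)) + d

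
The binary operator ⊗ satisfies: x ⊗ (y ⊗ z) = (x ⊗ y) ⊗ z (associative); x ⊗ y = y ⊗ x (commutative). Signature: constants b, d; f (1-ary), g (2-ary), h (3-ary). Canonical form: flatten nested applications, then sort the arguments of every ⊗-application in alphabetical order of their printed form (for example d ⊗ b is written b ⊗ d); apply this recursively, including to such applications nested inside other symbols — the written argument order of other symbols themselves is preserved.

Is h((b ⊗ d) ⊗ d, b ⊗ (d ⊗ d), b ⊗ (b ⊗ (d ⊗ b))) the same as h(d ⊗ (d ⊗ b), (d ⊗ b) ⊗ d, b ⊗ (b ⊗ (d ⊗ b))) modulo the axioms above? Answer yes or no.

Answer: yes — both canonical forms are h(b ⊗ d ⊗ d, b ⊗ d ⊗ d, b ⊗ b ⊗ b ⊗ d)

Derivation:
Left:  h((b ⊗ d) ⊗ d, b ⊗ (d ⊗ d), b ⊗ (b ⊗ (d ⊗ b)))
  Focus inside:  b ⊗ (b ⊗ (d ⊗ b))
  Un-nest:  b ⊗ b ⊗ d ⊗ b
  Order the arguments:  b ⊗ b ⊗ b ⊗ d
  Reassemble:  h(b ⊗ d ⊗ d, b ⊗ d ⊗ d, b ⊗ b ⊗ b ⊗ d)
Right:  h(d ⊗ (d ⊗ b), (d ⊗ b) ⊗ d, b ⊗ (b ⊗ (d ⊗ b)))
  Descend into:  b ⊗ (b ⊗ (d ⊗ b))
  Un-nest:  b ⊗ b ⊗ d ⊗ b
  Sort arguments:  b ⊗ b ⊗ b ⊗ d
  Reassemble:  h(b ⊗ d ⊗ d, b ⊗ d ⊗ d, b ⊗ b ⊗ b ⊗ d)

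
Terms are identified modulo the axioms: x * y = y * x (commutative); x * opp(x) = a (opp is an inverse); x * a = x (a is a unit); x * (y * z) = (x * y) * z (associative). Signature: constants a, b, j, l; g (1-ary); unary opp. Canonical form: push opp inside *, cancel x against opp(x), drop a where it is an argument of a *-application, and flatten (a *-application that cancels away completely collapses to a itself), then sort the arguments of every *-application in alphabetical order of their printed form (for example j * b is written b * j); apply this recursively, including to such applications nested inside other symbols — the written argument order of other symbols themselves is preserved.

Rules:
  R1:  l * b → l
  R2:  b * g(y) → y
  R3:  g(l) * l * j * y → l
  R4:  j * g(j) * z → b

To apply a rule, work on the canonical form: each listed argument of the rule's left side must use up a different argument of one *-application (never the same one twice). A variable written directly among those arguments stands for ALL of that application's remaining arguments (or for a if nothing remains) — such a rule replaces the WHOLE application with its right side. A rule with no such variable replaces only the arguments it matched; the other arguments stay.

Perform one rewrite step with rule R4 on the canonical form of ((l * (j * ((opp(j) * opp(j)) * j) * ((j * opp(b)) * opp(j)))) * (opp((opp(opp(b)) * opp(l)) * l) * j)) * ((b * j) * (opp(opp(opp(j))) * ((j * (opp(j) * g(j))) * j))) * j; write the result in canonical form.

Answer: b

Derivation:
Canonical form:  g(j) * j * j * j * l * opp(b)
Match R4:  consume g(j), j;  z := j * j * l * opp(b)
Every leftover argument binds to the variable; the entire application is replaced.
Result:  b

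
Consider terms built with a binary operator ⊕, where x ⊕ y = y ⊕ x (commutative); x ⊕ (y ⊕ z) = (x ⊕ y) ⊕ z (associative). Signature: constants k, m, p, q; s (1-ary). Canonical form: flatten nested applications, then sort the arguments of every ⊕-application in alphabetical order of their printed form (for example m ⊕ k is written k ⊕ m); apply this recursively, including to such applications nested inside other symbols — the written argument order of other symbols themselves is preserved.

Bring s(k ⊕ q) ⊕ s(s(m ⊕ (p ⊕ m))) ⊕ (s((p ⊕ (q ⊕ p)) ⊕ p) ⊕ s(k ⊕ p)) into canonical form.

Answer: s(k ⊕ p) ⊕ s(k ⊕ q) ⊕ s(p ⊕ p ⊕ p ⊕ q) ⊕ s(s(m ⊕ m ⊕ p))

Derivation:
Un-nest:  s(k ⊕ q) ⊕ s(s(m ⊕ (p ⊕ m))) ⊕ s((p ⊕ (q ⊕ p)) ⊕ p) ⊕ s(k ⊕ p)
Inside:  s(s(m ⊕ (p ⊕ m)))  →  s(s(m ⊕ m ⊕ p))
Inside:  s((p ⊕ (q ⊕ p)) ⊕ p)  →  s(p ⊕ p ⊕ p ⊕ q)
Sort:  s(k ⊕ p) ⊕ s(k ⊕ q) ⊕ s(p ⊕ p ⊕ p ⊕ q) ⊕ s(s(m ⊕ m ⊕ p))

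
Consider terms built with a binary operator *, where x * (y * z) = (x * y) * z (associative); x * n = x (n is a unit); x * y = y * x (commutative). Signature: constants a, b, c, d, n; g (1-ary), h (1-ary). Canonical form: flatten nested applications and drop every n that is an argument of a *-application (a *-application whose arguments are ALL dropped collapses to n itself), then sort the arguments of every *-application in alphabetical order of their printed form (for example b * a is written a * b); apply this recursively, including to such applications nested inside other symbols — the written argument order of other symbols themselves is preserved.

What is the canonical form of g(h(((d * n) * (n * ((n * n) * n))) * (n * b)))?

Answer: g(h(b * d))

Derivation:
Work inside:  ((d * n) * (n * ((n * n) * n))) * (n * b)
Un-nest:  d * n * n * n * n * n * n * b
Units out:  drop n (×6)
Sort:  b * d
Rebuild:  g(h(b * d))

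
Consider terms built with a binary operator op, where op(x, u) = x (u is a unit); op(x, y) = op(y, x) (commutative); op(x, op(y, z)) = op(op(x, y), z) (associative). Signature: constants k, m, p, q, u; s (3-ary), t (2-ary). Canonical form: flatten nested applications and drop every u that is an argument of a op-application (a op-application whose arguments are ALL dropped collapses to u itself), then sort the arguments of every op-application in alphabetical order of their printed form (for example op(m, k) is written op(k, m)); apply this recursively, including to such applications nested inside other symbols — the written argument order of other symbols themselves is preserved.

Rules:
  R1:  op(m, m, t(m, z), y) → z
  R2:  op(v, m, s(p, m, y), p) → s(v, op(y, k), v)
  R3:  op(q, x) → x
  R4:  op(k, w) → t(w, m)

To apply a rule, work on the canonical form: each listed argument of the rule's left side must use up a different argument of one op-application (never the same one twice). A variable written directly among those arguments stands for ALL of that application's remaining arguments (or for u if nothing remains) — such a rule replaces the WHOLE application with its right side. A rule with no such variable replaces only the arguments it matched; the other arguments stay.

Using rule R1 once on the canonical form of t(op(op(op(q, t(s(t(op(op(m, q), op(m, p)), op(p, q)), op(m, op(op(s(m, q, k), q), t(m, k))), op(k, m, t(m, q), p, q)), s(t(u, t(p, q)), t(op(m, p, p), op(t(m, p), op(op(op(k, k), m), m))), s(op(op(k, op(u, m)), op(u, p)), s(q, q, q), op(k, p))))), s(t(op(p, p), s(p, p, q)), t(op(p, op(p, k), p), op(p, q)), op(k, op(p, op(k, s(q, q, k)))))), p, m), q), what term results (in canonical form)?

Answer: t(op(m, p, q, s(t(op(p, p), s(p, p, q)), t(op(k, p, p, p), op(p, q)), op(k, k, p, s(q, q, k))), t(s(t(op(m, m, p, q), op(p, q)), op(m, q, s(m, q, k), t(m, k)), op(k, m, p, q, t(m, q))), s(t(u, t(p, q)), t(op(m, p, p), p), s(op(k, m, p), s(q, q, q), op(k, p))))), q)

Derivation:
Canonical form:  t(op(m, p, q, s(t(op(p, p), s(p, p, q)), t(op(k, p, p, p), op(p, q)), op(k, k, p, s(q, q, k))), t(s(t(op(m, m, p, q), op(p, q)), op(m, q, s(m, q, k), t(m, k)), op(k, m, p, q, t(m, q))), s(t(u, t(p, q)), t(op(m, p, p), op(k, k, m, m, t(m, p))), s(op(k, m, p), s(q, q, q), op(k, p))))), q)
Apply R1:  consuming m, m, t(m, p);  y := op(k, k), z := p
The extension variable absorbs all remaining arguments, so the whole application is rewritten.
Giving:  t(op(m, p, q, s(t(op(p, p), s(p, p, q)), t(op(k, p, p, p), op(p, q)), op(k, k, p, s(q, q, k))), t(s(t(op(m, m, p, q), op(p, q)), op(m, q, s(m, q, k), t(m, k)), op(k, m, p, q, t(m, q))), s(t(u, t(p, q)), t(op(m, p, p), p), s(op(k, m, p), s(q, q, q), op(k, p))))), q)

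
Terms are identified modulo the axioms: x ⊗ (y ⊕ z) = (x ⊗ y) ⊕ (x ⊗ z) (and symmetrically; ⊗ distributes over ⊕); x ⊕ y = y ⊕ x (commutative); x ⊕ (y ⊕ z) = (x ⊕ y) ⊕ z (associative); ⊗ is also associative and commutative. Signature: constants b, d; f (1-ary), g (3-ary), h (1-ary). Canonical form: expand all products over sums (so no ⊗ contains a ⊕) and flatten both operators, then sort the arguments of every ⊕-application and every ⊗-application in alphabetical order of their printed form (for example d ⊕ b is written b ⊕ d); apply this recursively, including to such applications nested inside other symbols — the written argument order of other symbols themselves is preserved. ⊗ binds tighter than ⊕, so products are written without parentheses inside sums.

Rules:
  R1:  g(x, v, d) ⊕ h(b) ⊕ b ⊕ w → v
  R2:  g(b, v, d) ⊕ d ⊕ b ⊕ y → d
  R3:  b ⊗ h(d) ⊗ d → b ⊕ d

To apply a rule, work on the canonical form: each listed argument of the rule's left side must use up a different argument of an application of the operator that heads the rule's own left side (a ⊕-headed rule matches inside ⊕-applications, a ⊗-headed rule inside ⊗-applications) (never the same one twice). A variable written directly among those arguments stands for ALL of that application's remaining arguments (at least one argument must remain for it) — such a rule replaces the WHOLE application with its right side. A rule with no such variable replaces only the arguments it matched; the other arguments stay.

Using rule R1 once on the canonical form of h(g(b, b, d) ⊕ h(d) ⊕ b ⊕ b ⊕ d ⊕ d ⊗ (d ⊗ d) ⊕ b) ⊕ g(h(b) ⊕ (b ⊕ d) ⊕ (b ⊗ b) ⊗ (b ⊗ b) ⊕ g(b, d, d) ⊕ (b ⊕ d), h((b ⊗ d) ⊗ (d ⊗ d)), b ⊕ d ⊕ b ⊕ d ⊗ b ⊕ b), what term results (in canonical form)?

Canonical form:  g(b ⊕ b ⊕ b ⊗ b ⊗ b ⊗ b ⊕ d ⊕ d ⊕ g(b, d, d) ⊕ h(b), h(b ⊗ d ⊗ d ⊗ d), b ⊕ b ⊕ b ⊕ b ⊗ d ⊕ d) ⊕ h(b ⊕ b ⊕ b ⊕ d ⊕ d ⊗ d ⊗ d ⊕ g(b, b, d) ⊕ h(d))
Apply R1:  consuming b, g(b, d, d), h(b);  v := d, w := b ⊕ b ⊗ b ⊗ b ⊗ b ⊕ d ⊕ d, x := b
Every leftover argument binds to the variable; the entire application is replaced.
Result:  g(d, h(b ⊗ d ⊗ d ⊗ d), b ⊕ b ⊕ b ⊕ b ⊗ d ⊕ d) ⊕ h(b ⊕ b ⊕ b ⊕ d ⊕ d ⊗ d ⊗ d ⊕ g(b, b, d) ⊕ h(d))

Answer: g(d, h(b ⊗ d ⊗ d ⊗ d), b ⊕ b ⊕ b ⊕ b ⊗ d ⊕ d) ⊕ h(b ⊕ b ⊕ b ⊕ d ⊕ d ⊗ d ⊗ d ⊕ g(b, b, d) ⊕ h(d))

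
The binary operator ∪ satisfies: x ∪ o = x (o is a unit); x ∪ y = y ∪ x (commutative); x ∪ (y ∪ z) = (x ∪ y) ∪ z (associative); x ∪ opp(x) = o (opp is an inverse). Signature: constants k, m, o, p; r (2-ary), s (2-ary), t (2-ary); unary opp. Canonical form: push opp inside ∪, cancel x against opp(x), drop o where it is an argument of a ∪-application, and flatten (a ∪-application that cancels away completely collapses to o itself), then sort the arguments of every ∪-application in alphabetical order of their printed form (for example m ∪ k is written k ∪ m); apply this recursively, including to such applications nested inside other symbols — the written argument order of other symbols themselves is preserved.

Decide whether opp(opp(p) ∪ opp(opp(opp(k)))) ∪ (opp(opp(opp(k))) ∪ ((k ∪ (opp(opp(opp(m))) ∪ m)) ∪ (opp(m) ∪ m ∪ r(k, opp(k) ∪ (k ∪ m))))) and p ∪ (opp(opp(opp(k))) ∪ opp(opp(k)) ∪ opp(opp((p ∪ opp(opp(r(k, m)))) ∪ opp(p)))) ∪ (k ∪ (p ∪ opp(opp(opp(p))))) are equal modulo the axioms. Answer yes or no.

Left:  opp(opp(p) ∪ opp(opp(opp(k)))) ∪ (opp(opp(opp(k))) ∪ ((k ∪ (opp(opp(opp(m))) ∪ m)) ∪ (opp(m) ∪ m ∪ r(k, opp(k) ∪ (k ∪ m)))))
  Push opp inside:  distribute opp over ∪ and collapse double opp
  Cancel:  m cancels
  Combine occurrences:  p ∪ k ∪ r(k, m)
  Order the arguments:  k ∪ p ∪ r(k, m)
Right:  p ∪ (opp(opp(opp(k))) ∪ opp(opp(k)) ∪ opp(opp((p ∪ opp(opp(r(k, m)))) ∪ opp(p)))) ∪ (k ∪ (p ∪ opp(opp(opp(p)))))
  Push opp inside:  distribute opp over ∪ and collapse double opp
  Collect:  p ∪ k ∪ r(k, m)
  Order the arguments:  k ∪ p ∪ r(k, m)

Answer: yes — both canonical forms are k ∪ p ∪ r(k, m)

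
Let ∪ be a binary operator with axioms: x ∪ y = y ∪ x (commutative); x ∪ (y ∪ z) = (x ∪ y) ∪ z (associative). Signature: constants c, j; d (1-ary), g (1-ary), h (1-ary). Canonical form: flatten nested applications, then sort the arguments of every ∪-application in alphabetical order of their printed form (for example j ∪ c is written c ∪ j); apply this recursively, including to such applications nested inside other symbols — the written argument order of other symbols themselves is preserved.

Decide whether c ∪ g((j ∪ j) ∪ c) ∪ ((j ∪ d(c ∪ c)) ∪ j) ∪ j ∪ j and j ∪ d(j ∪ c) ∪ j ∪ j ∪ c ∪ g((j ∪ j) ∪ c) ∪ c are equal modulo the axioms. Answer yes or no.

Answer: no — c ∪ d(c ∪ c) ∪ g(c ∪ j ∪ j) ∪ j ∪ j ∪ j ∪ j vs c ∪ c ∪ d(c ∪ j) ∪ g(c ∪ j ∪ j) ∪ j ∪ j ∪ j

Derivation:
Left:  c ∪ g((j ∪ j) ∪ c) ∪ ((j ∪ d(c ∪ c)) ∪ j) ∪ j ∪ j
  Merge nested applications:  c ∪ g((j ∪ j) ∪ c) ∪ j ∪ d(c ∪ c) ∪ j ∪ j ∪ j
  Inside:  g((j ∪ j) ∪ c)  →  g(c ∪ j ∪ j)
  Order the arguments:  c ∪ d(c ∪ c) ∪ g(c ∪ j ∪ j) ∪ j ∪ j ∪ j ∪ j
Right:  j ∪ d(j ∪ c) ∪ j ∪ j ∪ c ∪ g((j ∪ j) ∪ c) ∪ c
  Inside:  d(j ∪ c)  →  d(c ∪ j)
  Inside:  g((j ∪ j) ∪ c)  →  g(c ∪ j ∪ j)
  Order the arguments:  c ∪ c ∪ d(c ∪ j) ∪ g(c ∪ j ∪ j) ∪ j ∪ j ∪ j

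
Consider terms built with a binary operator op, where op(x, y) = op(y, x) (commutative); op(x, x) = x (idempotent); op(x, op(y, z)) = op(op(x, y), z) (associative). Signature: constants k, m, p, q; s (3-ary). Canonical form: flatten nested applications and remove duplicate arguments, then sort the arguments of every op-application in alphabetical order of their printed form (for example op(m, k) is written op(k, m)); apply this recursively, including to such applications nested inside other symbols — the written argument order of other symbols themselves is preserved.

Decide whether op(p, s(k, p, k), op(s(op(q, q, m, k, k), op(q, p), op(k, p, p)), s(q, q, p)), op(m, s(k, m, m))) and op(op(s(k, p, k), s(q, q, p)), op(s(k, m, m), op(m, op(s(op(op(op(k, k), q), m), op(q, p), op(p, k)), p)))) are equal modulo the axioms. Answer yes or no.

Left:  op(p, s(k, p, k), op(s(op(q, q, m, k, k), op(q, p), op(k, p, p)), s(q, q, p)), op(m, s(k, m, m)))
  Merge nested applications:  op(p, s(k, p, k), s(op(q, q, m, k, k), op(q, p), op(k, p, p)), s(q, q, p), m, s(k, m, m))
  Canonicalize subterm:  s(op(q, q, m, k, k), op(q, p), op(k, p, p))  →  s(op(k, m, q), op(p, q), op(k, p))
  Sort:  op(m, p, s(k, m, m), s(k, p, k), s(op(k, m, q), op(p, q), op(k, p)), s(q, q, p))
Right:  op(op(s(k, p, k), s(q, q, p)), op(s(k, m, m), op(m, op(s(op(op(op(k, k), q), m), op(q, p), op(p, k)), p))))
  Flatten:  op(s(k, p, k), s(q, q, p), s(k, m, m), m, s(op(op(op(k, k), q), m), op(q, p), op(p, k)), p)
  Canonicalize subterm:  s(op(op(op(k, k), q), m), op(q, p), op(p, k))  →  s(op(k, m, q), op(p, q), op(k, p))
  Sort arguments:  op(m, p, s(k, m, m), s(k, p, k), s(op(k, m, q), op(p, q), op(k, p)), s(q, q, p))

Answer: yes — both canonical forms are op(m, p, s(k, m, m), s(k, p, k), s(op(k, m, q), op(p, q), op(k, p)), s(q, q, p))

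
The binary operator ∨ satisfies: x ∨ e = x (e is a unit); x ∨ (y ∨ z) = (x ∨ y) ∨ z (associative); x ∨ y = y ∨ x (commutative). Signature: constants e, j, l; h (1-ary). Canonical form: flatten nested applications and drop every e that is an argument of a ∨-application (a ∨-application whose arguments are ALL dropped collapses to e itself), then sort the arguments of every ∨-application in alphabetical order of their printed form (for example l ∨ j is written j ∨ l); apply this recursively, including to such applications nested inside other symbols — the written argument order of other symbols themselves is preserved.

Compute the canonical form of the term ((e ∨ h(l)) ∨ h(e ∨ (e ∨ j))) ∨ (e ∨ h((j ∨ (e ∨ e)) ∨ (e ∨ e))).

Flatten:  e ∨ h(l) ∨ h(e ∨ (e ∨ j)) ∨ e ∨ h((j ∨ (e ∨ e)) ∨ (e ∨ e))
Inside:  h(e ∨ (e ∨ j))  →  h(j)
Simplify inside:  h((j ∨ (e ∨ e)) ∨ (e ∨ e))  →  h(j)
Units out:  drop e (×2)
Order the arguments:  h(j) ∨ h(j) ∨ h(l)

Answer: h(j) ∨ h(j) ∨ h(l)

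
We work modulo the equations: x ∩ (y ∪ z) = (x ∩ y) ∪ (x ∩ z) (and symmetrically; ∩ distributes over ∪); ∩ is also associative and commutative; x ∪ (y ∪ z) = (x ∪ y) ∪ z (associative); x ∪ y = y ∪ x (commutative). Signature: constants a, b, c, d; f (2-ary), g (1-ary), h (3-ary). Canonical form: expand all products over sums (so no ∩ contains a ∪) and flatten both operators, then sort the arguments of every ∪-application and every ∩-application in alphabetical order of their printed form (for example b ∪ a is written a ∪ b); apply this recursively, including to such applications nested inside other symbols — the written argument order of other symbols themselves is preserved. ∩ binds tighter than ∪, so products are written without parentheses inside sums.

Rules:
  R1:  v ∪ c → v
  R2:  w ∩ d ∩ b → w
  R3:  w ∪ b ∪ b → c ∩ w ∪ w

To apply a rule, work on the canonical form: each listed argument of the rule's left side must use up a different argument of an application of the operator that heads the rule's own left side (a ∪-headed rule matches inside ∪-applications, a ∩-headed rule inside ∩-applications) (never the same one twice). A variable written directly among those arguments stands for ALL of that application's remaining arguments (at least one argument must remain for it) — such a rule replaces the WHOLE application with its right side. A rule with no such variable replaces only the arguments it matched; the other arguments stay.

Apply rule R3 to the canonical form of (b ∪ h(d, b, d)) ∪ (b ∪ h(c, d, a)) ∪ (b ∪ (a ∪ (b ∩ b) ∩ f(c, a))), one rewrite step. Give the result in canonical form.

Answer: a ∪ a ∩ c ∪ b ∪ b ∩ b ∩ c ∩ f(c, a) ∪ b ∩ b ∩ f(c, a) ∪ b ∩ c ∪ c ∩ h(c, d, a) ∪ c ∩ h(d, b, d) ∪ h(c, d, a) ∪ h(d, b, d)

Derivation:
Canonical form:  a ∪ b ∪ b ∪ b ∪ b ∩ b ∩ f(c, a) ∪ h(c, d, a) ∪ h(d, b, d)
Apply R3:  consuming b, b;  w := a ∪ b ∪ b ∩ b ∩ f(c, a) ∪ h(c, d, a) ∪ h(d, b, d)
The extension variable absorbs all remaining arguments, so the whole application is rewritten.
Giving:  a ∪ a ∩ c ∪ b ∪ b ∩ b ∩ c ∩ f(c, a) ∪ b ∩ b ∩ f(c, a) ∪ b ∩ c ∪ c ∩ h(c, d, a) ∪ c ∩ h(d, b, d) ∪ h(c, d, a) ∪ h(d, b, d)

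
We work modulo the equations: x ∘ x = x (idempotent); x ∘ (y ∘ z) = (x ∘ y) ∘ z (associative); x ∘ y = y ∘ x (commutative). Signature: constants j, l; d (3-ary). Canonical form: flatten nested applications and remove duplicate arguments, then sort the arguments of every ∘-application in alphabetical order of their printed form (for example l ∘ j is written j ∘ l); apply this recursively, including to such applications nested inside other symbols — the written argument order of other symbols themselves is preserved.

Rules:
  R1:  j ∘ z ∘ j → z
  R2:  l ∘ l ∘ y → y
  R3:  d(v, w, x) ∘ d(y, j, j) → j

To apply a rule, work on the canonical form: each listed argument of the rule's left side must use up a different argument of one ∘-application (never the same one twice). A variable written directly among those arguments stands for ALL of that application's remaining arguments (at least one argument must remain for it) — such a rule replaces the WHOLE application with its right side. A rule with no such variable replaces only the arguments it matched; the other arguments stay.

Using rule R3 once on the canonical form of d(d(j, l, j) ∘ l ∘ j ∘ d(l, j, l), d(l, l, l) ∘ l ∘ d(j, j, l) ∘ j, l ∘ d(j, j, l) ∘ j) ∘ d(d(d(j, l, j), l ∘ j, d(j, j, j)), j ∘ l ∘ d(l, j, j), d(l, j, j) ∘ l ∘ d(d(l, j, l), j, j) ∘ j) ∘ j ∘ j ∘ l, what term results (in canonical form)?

Canonical form:  d(d(d(j, l, j), j ∘ l, d(j, j, j)), d(l, j, j) ∘ j ∘ l, d(d(l, j, l), j, j) ∘ d(l, j, j) ∘ j ∘ l) ∘ d(d(j, l, j) ∘ d(l, j, l) ∘ j ∘ l, d(j, j, l) ∘ d(l, l, l) ∘ j ∘ l, d(j, j, l) ∘ j ∘ l) ∘ j ∘ l
Apply R3:  consuming d(d(l, j, l), j, j), d(l, j, j);  v := d(l, j, l), w := j, x := j, y := l
Result:  d(d(d(j, l, j), j ∘ l, d(j, j, j)), d(l, j, j) ∘ j ∘ l, j ∘ l) ∘ d(d(j, l, j) ∘ d(l, j, l) ∘ j ∘ l, d(j, j, l) ∘ d(l, l, l) ∘ j ∘ l, d(j, j, l) ∘ j ∘ l) ∘ j ∘ l

Answer: d(d(d(j, l, j), j ∘ l, d(j, j, j)), d(l, j, j) ∘ j ∘ l, j ∘ l) ∘ d(d(j, l, j) ∘ d(l, j, l) ∘ j ∘ l, d(j, j, l) ∘ d(l, l, l) ∘ j ∘ l, d(j, j, l) ∘ j ∘ l) ∘ j ∘ l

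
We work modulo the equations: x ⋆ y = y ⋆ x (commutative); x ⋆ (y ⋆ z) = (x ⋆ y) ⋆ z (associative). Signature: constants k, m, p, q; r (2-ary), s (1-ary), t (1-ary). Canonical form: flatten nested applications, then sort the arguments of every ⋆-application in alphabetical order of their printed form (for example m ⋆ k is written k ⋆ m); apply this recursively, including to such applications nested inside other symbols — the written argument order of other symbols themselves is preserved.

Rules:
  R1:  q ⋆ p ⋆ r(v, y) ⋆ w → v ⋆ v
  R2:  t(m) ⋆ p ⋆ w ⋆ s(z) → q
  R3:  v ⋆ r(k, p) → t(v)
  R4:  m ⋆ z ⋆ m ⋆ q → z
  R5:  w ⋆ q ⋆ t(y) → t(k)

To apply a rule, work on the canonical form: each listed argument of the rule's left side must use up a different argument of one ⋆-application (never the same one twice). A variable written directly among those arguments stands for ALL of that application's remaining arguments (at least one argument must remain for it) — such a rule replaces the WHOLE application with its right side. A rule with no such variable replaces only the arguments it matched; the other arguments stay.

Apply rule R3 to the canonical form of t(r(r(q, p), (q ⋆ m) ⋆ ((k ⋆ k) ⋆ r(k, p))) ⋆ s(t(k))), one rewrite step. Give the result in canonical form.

Canonical form:  t(r(r(q, p), k ⋆ k ⋆ m ⋆ q ⋆ r(k, p)) ⋆ s(t(k)))
Apply R3:  consuming r(k, p);  v := k ⋆ k ⋆ m ⋆ q
The variable takes the whole remainder — replace the entire application.
New term:  t(r(r(q, p), t(k ⋆ k ⋆ m ⋆ q)) ⋆ s(t(k)))

Answer: t(r(r(q, p), t(k ⋆ k ⋆ m ⋆ q)) ⋆ s(t(k)))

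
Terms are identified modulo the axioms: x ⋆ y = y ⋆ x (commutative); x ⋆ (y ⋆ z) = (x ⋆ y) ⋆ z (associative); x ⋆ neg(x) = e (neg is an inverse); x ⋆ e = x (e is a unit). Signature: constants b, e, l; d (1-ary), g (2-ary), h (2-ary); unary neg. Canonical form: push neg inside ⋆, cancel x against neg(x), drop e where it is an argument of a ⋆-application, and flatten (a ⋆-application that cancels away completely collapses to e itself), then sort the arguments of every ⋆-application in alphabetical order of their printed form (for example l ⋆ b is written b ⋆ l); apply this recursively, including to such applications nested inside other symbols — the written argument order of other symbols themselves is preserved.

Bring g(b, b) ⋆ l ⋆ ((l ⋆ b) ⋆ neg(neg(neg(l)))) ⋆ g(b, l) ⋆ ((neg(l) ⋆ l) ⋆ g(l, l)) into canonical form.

Answer: b ⋆ g(b, b) ⋆ g(b, l) ⋆ g(l, l) ⋆ l

Derivation:
Push neg inside:  distribute neg over ⋆ and collapse double neg
Collect:  g(b, b) ⋆ l ⋆ b ⋆ g(b, l) ⋆ g(l, l)
Order the arguments:  b ⋆ g(b, b) ⋆ g(b, l) ⋆ g(l, l) ⋆ l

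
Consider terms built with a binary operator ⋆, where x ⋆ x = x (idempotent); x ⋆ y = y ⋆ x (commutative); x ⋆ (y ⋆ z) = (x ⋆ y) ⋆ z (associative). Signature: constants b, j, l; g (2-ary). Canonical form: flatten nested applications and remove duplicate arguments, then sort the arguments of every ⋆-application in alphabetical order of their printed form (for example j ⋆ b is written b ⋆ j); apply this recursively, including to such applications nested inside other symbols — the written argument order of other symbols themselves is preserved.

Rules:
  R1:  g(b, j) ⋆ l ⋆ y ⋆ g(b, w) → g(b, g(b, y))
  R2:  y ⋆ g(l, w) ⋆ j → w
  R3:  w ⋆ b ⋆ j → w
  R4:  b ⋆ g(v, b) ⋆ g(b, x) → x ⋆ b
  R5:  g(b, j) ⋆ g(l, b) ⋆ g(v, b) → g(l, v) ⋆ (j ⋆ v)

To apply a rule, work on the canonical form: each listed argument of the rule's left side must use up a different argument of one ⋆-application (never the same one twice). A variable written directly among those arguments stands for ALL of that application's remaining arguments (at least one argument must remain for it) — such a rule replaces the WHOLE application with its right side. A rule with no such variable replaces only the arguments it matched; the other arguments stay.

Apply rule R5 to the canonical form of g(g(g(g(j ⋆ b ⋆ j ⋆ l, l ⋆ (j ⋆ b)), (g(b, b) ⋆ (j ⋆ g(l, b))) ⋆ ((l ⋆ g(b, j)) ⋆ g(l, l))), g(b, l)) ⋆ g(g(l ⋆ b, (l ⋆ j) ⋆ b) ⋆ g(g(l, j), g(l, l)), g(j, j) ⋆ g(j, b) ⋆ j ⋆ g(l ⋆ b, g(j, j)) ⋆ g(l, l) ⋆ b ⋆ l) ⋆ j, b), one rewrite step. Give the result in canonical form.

Answer: g(g(g(b ⋆ l, b ⋆ j ⋆ l) ⋆ g(g(l, j), g(l, l)), b ⋆ g(b ⋆ l, g(j, j)) ⋆ g(j, b) ⋆ g(j, j) ⋆ g(l, l) ⋆ j ⋆ l) ⋆ g(g(g(b ⋆ j ⋆ l, b ⋆ j ⋆ l), b ⋆ g(l, b) ⋆ g(l, l) ⋆ j ⋆ l), g(b, l)) ⋆ j, b)

Derivation:
Canonical form:  g(g(g(b ⋆ l, b ⋆ j ⋆ l) ⋆ g(g(l, j), g(l, l)), b ⋆ g(b ⋆ l, g(j, j)) ⋆ g(j, b) ⋆ g(j, j) ⋆ g(l, l) ⋆ j ⋆ l) ⋆ g(g(g(b ⋆ j ⋆ l, b ⋆ j ⋆ l), g(b, b) ⋆ g(b, j) ⋆ g(l, b) ⋆ g(l, l) ⋆ j ⋆ l), g(b, l)) ⋆ j, b)
Apply R5:  consuming g(b, b), g(b, j), g(l, b);  v := b
New term:  g(g(g(b ⋆ l, b ⋆ j ⋆ l) ⋆ g(g(l, j), g(l, l)), b ⋆ g(b ⋆ l, g(j, j)) ⋆ g(j, b) ⋆ g(j, j) ⋆ g(l, l) ⋆ j ⋆ l) ⋆ g(g(g(b ⋆ j ⋆ l, b ⋆ j ⋆ l), b ⋆ g(l, b) ⋆ g(l, l) ⋆ j ⋆ l), g(b, l)) ⋆ j, b)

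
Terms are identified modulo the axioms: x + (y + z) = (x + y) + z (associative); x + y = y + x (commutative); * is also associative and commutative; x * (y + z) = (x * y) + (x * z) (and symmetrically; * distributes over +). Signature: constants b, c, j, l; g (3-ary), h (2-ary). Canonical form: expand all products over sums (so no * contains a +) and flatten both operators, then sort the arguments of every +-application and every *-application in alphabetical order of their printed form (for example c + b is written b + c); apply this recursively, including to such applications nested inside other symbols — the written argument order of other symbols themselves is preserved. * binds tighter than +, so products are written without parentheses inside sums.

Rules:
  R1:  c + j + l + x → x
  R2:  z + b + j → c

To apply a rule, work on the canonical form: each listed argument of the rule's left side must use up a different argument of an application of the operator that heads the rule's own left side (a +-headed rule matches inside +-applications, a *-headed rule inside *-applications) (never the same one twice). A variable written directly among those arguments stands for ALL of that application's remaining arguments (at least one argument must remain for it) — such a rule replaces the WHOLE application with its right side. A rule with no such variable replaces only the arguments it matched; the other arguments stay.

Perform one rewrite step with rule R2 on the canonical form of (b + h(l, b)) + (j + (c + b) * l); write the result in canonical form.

Canonical form:  b + b * l + c * l + h(l, b) + j
R2 matches:  uses b, j;  z := b * l + c * l + h(l, b)
The variable takes the whole remainder — replace the entire application.
Giving:  c

Answer: c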